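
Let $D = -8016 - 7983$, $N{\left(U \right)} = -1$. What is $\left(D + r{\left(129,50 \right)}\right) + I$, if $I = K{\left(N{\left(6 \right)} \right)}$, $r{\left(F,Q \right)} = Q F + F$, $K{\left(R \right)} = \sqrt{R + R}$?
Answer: $-9420 + i \sqrt{2} \approx -9420.0 + 1.4142 i$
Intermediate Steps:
$K{\left(R \right)} = \sqrt{2} \sqrt{R}$ ($K{\left(R \right)} = \sqrt{2 R} = \sqrt{2} \sqrt{R}$)
$r{\left(F,Q \right)} = F + F Q$ ($r{\left(F,Q \right)} = F Q + F = F + F Q$)
$I = i \sqrt{2}$ ($I = \sqrt{2} \sqrt{-1} = \sqrt{2} i = i \sqrt{2} \approx 1.4142 i$)
$D = -15999$ ($D = -8016 - 7983 = -15999$)
$\left(D + r{\left(129,50 \right)}\right) + I = \left(-15999 + 129 \left(1 + 50\right)\right) + i \sqrt{2} = \left(-15999 + 129 \cdot 51\right) + i \sqrt{2} = \left(-15999 + 6579\right) + i \sqrt{2} = -9420 + i \sqrt{2}$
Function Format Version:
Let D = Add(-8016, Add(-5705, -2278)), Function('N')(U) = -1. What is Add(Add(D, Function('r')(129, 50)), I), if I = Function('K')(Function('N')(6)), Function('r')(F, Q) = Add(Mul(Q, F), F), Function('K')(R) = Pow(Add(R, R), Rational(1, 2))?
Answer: Add(-9420, Mul(I, Pow(2, Rational(1, 2)))) ≈ Add(-9420.0, Mul(1.4142, I))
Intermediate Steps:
Function('K')(R) = Mul(Pow(2, Rational(1, 2)), Pow(R, Rational(1, 2))) (Function('K')(R) = Pow(Mul(2, R), Rational(1, 2)) = Mul(Pow(2, Rational(1, 2)), Pow(R, Rational(1, 2))))
Function('r')(F, Q) = Add(F, Mul(F, Q)) (Function('r')(F, Q) = Add(Mul(F, Q), F) = Add(F, Mul(F, Q)))
I = Mul(I, Pow(2, Rational(1, 2))) (I = Mul(Pow(2, Rational(1, 2)), Pow(-1, Rational(1, 2))) = Mul(Pow(2, Rational(1, 2)), I) = Mul(I, Pow(2, Rational(1, 2))) ≈ Mul(1.4142, I))
D = -15999 (D = Add(-8016, -7983) = -15999)
Add(Add(D, Function('r')(129, 50)), I) = Add(Add(-15999, Mul(129, Add(1, 50))), Mul(I, Pow(2, Rational(1, 2)))) = Add(Add(-15999, Mul(129, 51)), Mul(I, Pow(2, Rational(1, 2)))) = Add(Add(-15999, 6579), Mul(I, Pow(2, Rational(1, 2)))) = Add(-9420, Mul(I, Pow(2, Rational(1, 2))))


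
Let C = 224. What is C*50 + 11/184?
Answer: 2060811/184 ≈ 11200.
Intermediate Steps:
C*50 + 11/184 = 224*50 + 11/184 = 11200 + 11*(1/184) = 11200 + 11/184 = 2060811/184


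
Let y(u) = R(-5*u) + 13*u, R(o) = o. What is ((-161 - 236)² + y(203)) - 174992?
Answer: -15759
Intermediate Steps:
y(u) = 8*u (y(u) = -5*u + 13*u = 8*u)
((-161 - 236)² + y(203)) - 174992 = ((-161 - 236)² + 8*203) - 174992 = ((-397)² + 1624) - 174992 = (157609 + 1624) - 174992 = 159233 - 174992 = -15759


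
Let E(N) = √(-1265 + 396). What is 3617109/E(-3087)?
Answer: -3617109*I*√869/869 ≈ -1.227e+5*I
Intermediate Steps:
E(N) = I*√869 (E(N) = √(-869) = I*√869)
3617109/E(-3087) = 3617109/((I*√869)) = 3617109*(-I*√869/869) = -3617109*I*√869/869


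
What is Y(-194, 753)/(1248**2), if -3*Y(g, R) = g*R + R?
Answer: 48443/1557504 ≈ 0.031103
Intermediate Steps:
Y(g, R) = -R/3 - R*g/3 (Y(g, R) = -(g*R + R)/3 = -(R*g + R)/3 = -(R + R*g)/3 = -R/3 - R*g/3)
Y(-194, 753)/(1248**2) = (-1/3*753*(1 - 194))/(1248**2) = -1/3*753*(-193)/1557504 = 48443*(1/1557504) = 48443/1557504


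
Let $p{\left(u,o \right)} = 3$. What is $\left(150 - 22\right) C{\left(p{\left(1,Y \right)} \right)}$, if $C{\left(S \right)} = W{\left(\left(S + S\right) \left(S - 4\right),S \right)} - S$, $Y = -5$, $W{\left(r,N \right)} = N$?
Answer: $0$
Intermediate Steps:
$C{\left(S \right)} = 0$ ($C{\left(S \right)} = S - S = 0$)
$\left(150 - 22\right) C{\left(p{\left(1,Y \right)} \right)} = \left(150 - 22\right) 0 = 128 \cdot 0 = 0$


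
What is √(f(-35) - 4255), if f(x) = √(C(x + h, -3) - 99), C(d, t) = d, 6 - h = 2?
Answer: √(-4255 + I*√130) ≈ 0.0874 + 65.23*I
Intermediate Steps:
h = 4 (h = 6 - 1*2 = 6 - 2 = 4)
f(x) = √(-95 + x) (f(x) = √((x + 4) - 99) = √((4 + x) - 99) = √(-95 + x))
√(f(-35) - 4255) = √(√(-95 - 35) - 4255) = √(√(-130) - 4255) = √(I*√130 - 4255) = √(-4255 + I*√130)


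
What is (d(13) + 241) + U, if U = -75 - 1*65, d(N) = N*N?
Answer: 270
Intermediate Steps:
d(N) = N²
U = -140 (U = -75 - 65 = -140)
(d(13) + 241) + U = (13² + 241) - 140 = (169 + 241) - 140 = 410 - 140 = 270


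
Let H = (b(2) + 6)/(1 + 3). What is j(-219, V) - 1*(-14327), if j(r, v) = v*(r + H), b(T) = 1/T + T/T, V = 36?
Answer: 13021/2 ≈ 6510.5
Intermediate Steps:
b(T) = 1 + 1/T (b(T) = 1/T + 1 = 1 + 1/T)
H = 15/8 (H = ((1 + 2)/2 + 6)/(1 + 3) = ((½)*3 + 6)/4 = (3/2 + 6)*(¼) = (15/2)*(¼) = 15/8 ≈ 1.8750)
j(r, v) = v*(15/8 + r) (j(r, v) = v*(r + 15/8) = v*(15/8 + r))
j(-219, V) - 1*(-14327) = (⅛)*36*(15 + 8*(-219)) - 1*(-14327) = (⅛)*36*(15 - 1752) + 14327 = (⅛)*36*(-1737) + 14327 = -15633/2 + 14327 = 13021/2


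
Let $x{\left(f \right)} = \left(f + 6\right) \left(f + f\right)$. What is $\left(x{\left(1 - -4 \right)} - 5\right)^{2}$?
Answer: $11025$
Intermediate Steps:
$x{\left(f \right)} = 2 f \left(6 + f\right)$ ($x{\left(f \right)} = \left(6 + f\right) 2 f = 2 f \left(6 + f\right)$)
$\left(x{\left(1 - -4 \right)} - 5\right)^{2} = \left(2 \left(1 - -4\right) \left(6 + \left(1 - -4\right)\right) - 5\right)^{2} = \left(2 \left(1 + 4\right) \left(6 + \left(1 + 4\right)\right) - 5\right)^{2} = \left(2 \cdot 5 \left(6 + 5\right) - 5\right)^{2} = \left(2 \cdot 5 \cdot 11 - 5\right)^{2} = \left(110 - 5\right)^{2} = 105^{2} = 11025$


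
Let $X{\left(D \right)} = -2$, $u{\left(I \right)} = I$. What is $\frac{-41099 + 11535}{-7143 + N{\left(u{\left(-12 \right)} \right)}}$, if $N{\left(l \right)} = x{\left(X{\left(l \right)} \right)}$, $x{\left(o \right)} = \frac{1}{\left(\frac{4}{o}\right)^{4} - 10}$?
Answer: $\frac{177384}{42857} \approx 4.139$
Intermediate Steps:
$x{\left(o \right)} = \frac{1}{-10 + \frac{256}{o^{4}}}$ ($x{\left(o \right)} = \frac{1}{\frac{256}{o^{4}} - 10} = \frac{1}{-10 + \frac{256}{o^{4}}}$)
$N{\left(l \right)} = \frac{1}{6}$ ($N{\left(l \right)} = - \frac{\left(-2\right)^{4}}{-256 + 10 \left(-2\right)^{4}} = \left(-1\right) 16 \frac{1}{-256 + 10 \cdot 16} = \left(-1\right) 16 \frac{1}{-256 + 160} = \left(-1\right) 16 \frac{1}{-96} = \left(-1\right) 16 \left(- \frac{1}{96}\right) = \frac{1}{6}$)
$\frac{-41099 + 11535}{-7143 + N{\left(u{\left(-12 \right)} \right)}} = \frac{-41099 + 11535}{-7143 + \frac{1}{6}} = - \frac{29564}{- \frac{42857}{6}} = \left(-29564\right) \left(- \frac{6}{42857}\right) = \frac{177384}{42857}$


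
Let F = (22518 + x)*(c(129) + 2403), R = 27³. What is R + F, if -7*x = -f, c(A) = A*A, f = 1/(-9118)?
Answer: 13685969025153/31913 ≈ 4.2885e+8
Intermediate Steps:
f = -1/9118 ≈ -0.00010967
c(A) = A²
x = -1/63826 (x = -(-1)*(-1)/(7*9118) = -⅐*1/9118 = -1/63826 ≈ -1.5668e-5)
R = 19683
F = 13685340881574/31913 (F = (22518 - 1/63826)*(129² + 2403) = 1437233867*(16641 + 2403)/63826 = (1437233867/63826)*19044 = 13685340881574/31913 ≈ 4.2883e+8)
R + F = 19683 + 13685340881574/31913 = 13685969025153/31913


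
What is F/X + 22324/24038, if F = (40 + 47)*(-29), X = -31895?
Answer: 386335927/383346005 ≈ 1.0078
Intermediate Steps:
F = -2523 (F = 87*(-29) = -2523)
F/X + 22324/24038 = -2523/(-31895) + 22324/24038 = -2523*(-1/31895) + 22324*(1/24038) = 2523/31895 + 11162/12019 = 386335927/383346005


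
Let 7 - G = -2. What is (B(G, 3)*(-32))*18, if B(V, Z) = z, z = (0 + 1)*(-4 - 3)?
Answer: 4032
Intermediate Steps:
G = 9 (G = 7 - 1*(-2) = 7 + 2 = 9)
z = -7 (z = 1*(-7) = -7)
B(V, Z) = -7
(B(G, 3)*(-32))*18 = -7*(-32)*18 = 224*18 = 4032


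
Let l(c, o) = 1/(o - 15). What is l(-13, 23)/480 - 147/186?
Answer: -94049/119040 ≈ -0.79006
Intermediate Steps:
l(c, o) = 1/(-15 + o)
l(-13, 23)/480 - 147/186 = 1/((-15 + 23)*480) - 147/186 = (1/480)/8 - 147*1/186 = (1/8)*(1/480) - 49/62 = 1/3840 - 49/62 = -94049/119040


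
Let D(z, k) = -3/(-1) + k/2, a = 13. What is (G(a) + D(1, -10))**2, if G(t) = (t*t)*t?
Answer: 4818025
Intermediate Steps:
G(t) = t**3 (G(t) = t**2*t = t**3)
D(z, k) = 3 + k/2 (D(z, k) = -3*(-1) + k*(1/2) = 3 + k/2)
(G(a) + D(1, -10))**2 = (13**3 + (3 + (1/2)*(-10)))**2 = (2197 + (3 - 5))**2 = (2197 - 2)**2 = 2195**2 = 4818025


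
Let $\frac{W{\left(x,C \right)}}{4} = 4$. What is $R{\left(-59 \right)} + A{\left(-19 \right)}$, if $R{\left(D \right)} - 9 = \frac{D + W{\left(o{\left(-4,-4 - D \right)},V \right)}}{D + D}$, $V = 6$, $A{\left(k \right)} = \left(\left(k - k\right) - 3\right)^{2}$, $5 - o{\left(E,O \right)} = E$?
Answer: $\frac{2167}{118} \approx 18.364$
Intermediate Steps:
$o{\left(E,O \right)} = 5 - E$
$A{\left(k \right)} = 9$ ($A{\left(k \right)} = \left(0 - 3\right)^{2} = \left(-3\right)^{2} = 9$)
$W{\left(x,C \right)} = 16$ ($W{\left(x,C \right)} = 4 \cdot 4 = 16$)
$R{\left(D \right)} = 9 + \frac{16 + D}{2 D}$ ($R{\left(D \right)} = 9 + \frac{D + 16}{D + D} = 9 + \frac{16 + D}{2 D}$)
$R{\left(-59 \right)} + A{\left(-19 \right)} = \left(\frac{19}{2} + \frac{8}{-59}\right) + 9 = \left(\frac{19}{2} + 8 \left(- \frac{1}{59}\right)\right) + 9 = \left(\frac{19}{2} - \frac{8}{59}\right) + 9 = \frac{1105}{118} + 9 = \frac{2167}{118}$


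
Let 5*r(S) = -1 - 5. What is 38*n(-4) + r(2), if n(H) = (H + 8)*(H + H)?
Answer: -6086/5 ≈ -1217.2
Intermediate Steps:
r(S) = -6/5 (r(S) = (-1 - 5)/5 = (⅕)*(-6) = -6/5)
n(H) = 2*H*(8 + H) (n(H) = (8 + H)*(2*H) = 2*H*(8 + H))
38*n(-4) + r(2) = 38*(2*(-4)*(8 - 4)) - 6/5 = 38*(2*(-4)*4) - 6/5 = 38*(-32) - 6/5 = -1216 - 6/5 = -6086/5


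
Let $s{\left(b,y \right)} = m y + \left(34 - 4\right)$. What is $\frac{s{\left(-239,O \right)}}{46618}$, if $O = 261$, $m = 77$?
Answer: $\frac{20127}{46618} \approx 0.43174$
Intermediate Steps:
$s{\left(b,y \right)} = 30 + 77 y$ ($s{\left(b,y \right)} = 77 y + \left(34 - 4\right) = 77 y + 30 = 30 + 77 y$)
$\frac{s{\left(-239,O \right)}}{46618} = \frac{30 + 77 \cdot 261}{46618} = \left(30 + 20097\right) \frac{1}{46618} = 20127 \cdot \frac{1}{46618} = \frac{20127}{46618}$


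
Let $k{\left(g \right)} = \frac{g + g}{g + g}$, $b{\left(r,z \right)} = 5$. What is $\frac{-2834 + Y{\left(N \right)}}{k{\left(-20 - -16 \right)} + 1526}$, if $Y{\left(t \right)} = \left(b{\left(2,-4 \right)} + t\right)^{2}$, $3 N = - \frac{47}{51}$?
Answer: $- \frac{65825582}{35745543} \approx -1.8415$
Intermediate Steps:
$N = - \frac{47}{153}$ ($N = \frac{\left(-47\right) \frac{1}{51}}{3} = \frac{1}{3} \left(- \frac{47}{51}\right) = - \frac{47}{153} \approx -0.30719$)
$k{\left(g \right)} = 1$ ($k{\left(g \right)} = \frac{2 g}{2 g} = 2 g \frac{1}{2 g} = 1$)
$Y{\left(t \right)} = \left(5 + t\right)^{2}$
$\frac{-2834 + Y{\left(N \right)}}{k{\left(-20 - -16 \right)} + 1526} = \frac{-2834 + \left(5 - \frac{47}{153}\right)^{2}}{1 + 1526} = \frac{-2834 + \left(\frac{718}{153}\right)^{2}}{1527} = \left(-2834 + \frac{515524}{23409}\right) \frac{1}{1527} = \left(- \frac{65825582}{23409}\right) \frac{1}{1527} = - \frac{65825582}{35745543}$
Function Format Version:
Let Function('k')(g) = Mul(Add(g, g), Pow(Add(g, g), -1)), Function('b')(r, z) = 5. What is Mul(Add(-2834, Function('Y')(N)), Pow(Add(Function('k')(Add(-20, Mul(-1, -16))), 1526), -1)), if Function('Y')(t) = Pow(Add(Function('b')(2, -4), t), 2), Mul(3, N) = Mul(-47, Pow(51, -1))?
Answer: Rational(-65825582, 35745543) ≈ -1.8415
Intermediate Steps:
N = Rational(-47, 153) (N = Mul(Rational(1, 3), Mul(-47, Pow(51, -1))) = Mul(Rational(1, 3), Mul(-47, Rational(1, 51))) = Mul(Rational(1, 3), Rational(-47, 51)) = Rational(-47, 153) ≈ -0.30719)
Function('k')(g) = 1 (Function('k')(g) = Mul(Mul(2, g), Pow(Mul(2, g), -1)) = Mul(Mul(2, g), Mul(Rational(1, 2), Pow(g, -1))) = 1)
Function('Y')(t) = Pow(Add(5, t), 2)
Mul(Add(-2834, Function('Y')(N)), Pow(Add(Function('k')(Add(-20, Mul(-1, -16))), 1526), -1)) = Mul(Add(-2834, Pow(Add(5, Rational(-47, 153)), 2)), Pow(Add(1, 1526), -1)) = Mul(Add(-2834, Pow(Rational(718, 153), 2)), Pow(1527, -1)) = Mul(Add(-2834, Rational(515524, 23409)), Rational(1, 1527)) = Mul(Rational(-65825582, 23409), Rational(1, 1527)) = Rational(-65825582, 35745543)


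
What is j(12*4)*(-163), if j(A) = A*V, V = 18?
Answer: -140832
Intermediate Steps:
j(A) = 18*A (j(A) = A*18 = 18*A)
j(12*4)*(-163) = (18*(12*4))*(-163) = (18*48)*(-163) = 864*(-163) = -140832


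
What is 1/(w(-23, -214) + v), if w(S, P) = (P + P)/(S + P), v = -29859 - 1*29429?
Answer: -237/14050828 ≈ -1.6867e-5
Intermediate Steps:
v = -59288 (v = -29859 - 29429 = -59288)
w(S, P) = 2*P/(P + S) (w(S, P) = (2*P)/(P + S) = 2*P/(P + S))
1/(w(-23, -214) + v) = 1/(2*(-214)/(-214 - 23) - 59288) = 1/(2*(-214)/(-237) - 59288) = 1/(2*(-214)*(-1/237) - 59288) = 1/(428/237 - 59288) = 1/(-14050828/237) = -237/14050828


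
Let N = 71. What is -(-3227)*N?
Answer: 229117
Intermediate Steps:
-(-3227)*N = -(-3227)*71 = -3227*(-71) = 229117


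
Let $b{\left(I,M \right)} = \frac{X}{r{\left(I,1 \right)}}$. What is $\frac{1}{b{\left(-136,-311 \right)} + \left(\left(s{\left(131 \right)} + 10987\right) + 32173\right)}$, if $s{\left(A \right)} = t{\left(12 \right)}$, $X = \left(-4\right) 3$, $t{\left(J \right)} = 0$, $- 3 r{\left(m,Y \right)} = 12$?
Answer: $\frac{1}{43163} \approx 2.3168 \cdot 10^{-5}$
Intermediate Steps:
$r{\left(m,Y \right)} = -4$ ($r{\left(m,Y \right)} = \left(- \frac{1}{3}\right) 12 = -4$)
$X = -12$
$s{\left(A \right)} = 0$
$b{\left(I,M \right)} = 3$ ($b{\left(I,M \right)} = - \frac{12}{-4} = \left(-12\right) \left(- \frac{1}{4}\right) = 3$)
$\frac{1}{b{\left(-136,-311 \right)} + \left(\left(s{\left(131 \right)} + 10987\right) + 32173\right)} = \frac{1}{3 + \left(\left(0 + 10987\right) + 32173\right)} = \frac{1}{3 + \left(10987 + 32173\right)} = \frac{1}{3 + 43160} = \frac{1}{43163}$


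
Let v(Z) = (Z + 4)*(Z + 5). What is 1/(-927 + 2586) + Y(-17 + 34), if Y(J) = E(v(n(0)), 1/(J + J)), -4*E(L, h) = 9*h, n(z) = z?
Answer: -14795/225624 ≈ -0.065574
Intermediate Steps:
v(Z) = (4 + Z)*(5 + Z)
E(L, h) = -9*h/4
Y(J) = -9/(8*J) (Y(J) = -9/(4*(J + J)) = -9*1/(2*J)/4 = -9/(8*J))
1/(-927 + 2586) + Y(-17 + 34) = 1/(-927 + 2586) - 9/(8*(-17 + 34)) = 1/1659 - 9/8/17 = 1/1659 - 9/8*1/17 = 1/1659 - 9/136 = -14795/225624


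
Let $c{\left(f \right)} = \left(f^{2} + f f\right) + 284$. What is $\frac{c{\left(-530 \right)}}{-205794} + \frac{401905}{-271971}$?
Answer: $- \frac{623228003}{148068783} \approx -4.209$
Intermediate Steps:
$c{\left(f \right)} = 284 + 2 f^{2}$ ($c{\left(f \right)} = \left(f^{2} + f^{2}\right) + 284 = 2 f^{2} + 284 = 284 + 2 f^{2}$)
$\frac{c{\left(-530 \right)}}{-205794} + \frac{401905}{-271971} = \frac{284 + 2 \left(-530\right)^{2}}{-205794} + \frac{401905}{-271971} = \left(284 + 2 \cdot 280900\right) \left(- \frac{1}{205794}\right) + 401905 \left(- \frac{1}{271971}\right) = \left(284 + 561800\right) \left(- \frac{1}{205794}\right) - \frac{57415}{38853} = 562084 \left(- \frac{1}{205794}\right) - \frac{57415}{38853} = - \frac{281042}{102897} - \frac{57415}{38853} = - \frac{623228003}{148068783}$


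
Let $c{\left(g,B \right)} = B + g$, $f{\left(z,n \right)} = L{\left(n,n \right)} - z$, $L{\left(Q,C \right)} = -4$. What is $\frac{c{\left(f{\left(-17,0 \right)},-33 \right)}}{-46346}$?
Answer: $\frac{10}{23173} \approx 0.00043154$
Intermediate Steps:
$f{\left(z,n \right)} = -4 - z$
$\frac{c{\left(f{\left(-17,0 \right)},-33 \right)}}{-46346} = \frac{-33 - -13}{-46346} = \left(-33 + \left(-4 + 17\right)\right) \left(- \frac{1}{46346}\right) = \left(-33 + 13\right) \left(- \frac{1}{46346}\right) = \left(-20\right) \left(- \frac{1}{46346}\right) = \frac{10}{23173}$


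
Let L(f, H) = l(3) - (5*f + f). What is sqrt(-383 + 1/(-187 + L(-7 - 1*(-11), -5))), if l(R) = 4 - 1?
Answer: I*sqrt(1035645)/52 ≈ 19.57*I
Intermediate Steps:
l(R) = 3
L(f, H) = 3 - 6*f (L(f, H) = 3 - (5*f + f) = 3 - 6*f)
sqrt(-383 + 1/(-187 + L(-7 - 1*(-11), -5))) = sqrt(-383 + 1/(-187 + (3 - 6*(-7 - 1*(-11))))) = sqrt(-383 + 1/(-187 + (3 - 6*(-7 + 11)))) = sqrt(-383 + 1/(-187 + (3 - 6*4))) = sqrt(-383 + 1/(-187 + (3 - 24))) = sqrt(-383 + 1/(-187 - 21)) = sqrt(-383 + 1/(-208)) = sqrt(-383 - 1/208) = sqrt(-79665/208) = I*sqrt(1035645)/52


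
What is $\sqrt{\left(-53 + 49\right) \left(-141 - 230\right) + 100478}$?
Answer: $\sqrt{101962} \approx 319.31$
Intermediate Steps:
$\sqrt{\left(-53 + 49\right) \left(-141 - 230\right) + 100478} = \sqrt{\left(-4\right) \left(-371\right) + 100478} = \sqrt{1484 + 100478} = \sqrt{101962}$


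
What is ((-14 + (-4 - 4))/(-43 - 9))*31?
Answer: 341/26 ≈ 13.115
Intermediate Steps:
((-14 + (-4 - 4))/(-43 - 9))*31 = ((-14 - 8)/(-52))*31 = -1/52*(-22)*31 = (11/26)*31 = 341/26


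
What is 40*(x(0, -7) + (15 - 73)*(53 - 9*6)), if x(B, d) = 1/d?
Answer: 16200/7 ≈ 2314.3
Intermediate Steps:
40*(x(0, -7) + (15 - 73)*(53 - 9*6)) = 40*(1/(-7) + (15 - 73)*(53 - 9*6)) = 40*(-1/7 - 58*(53 - 54)) = 40*(-1/7 - 58*(-1)) = 40*(-1/7 + 58) = 40*(405/7) = 16200/7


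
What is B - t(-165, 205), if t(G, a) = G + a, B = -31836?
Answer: -31876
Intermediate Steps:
B - t(-165, 205) = -31836 - (-165 + 205) = -31836 - 1*40 = -31836 - 40 = -31876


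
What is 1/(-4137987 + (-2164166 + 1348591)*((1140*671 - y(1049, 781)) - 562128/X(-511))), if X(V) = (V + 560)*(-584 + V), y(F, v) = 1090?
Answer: -73/45478244178561 ≈ -1.6052e-12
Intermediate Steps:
X(V) = (-584 + V)*(560 + V) (X(V) = (560 + V)*(-584 + V) = (-584 + V)*(560 + V))
1/(-4137987 + (-2164166 + 1348591)*((1140*671 - y(1049, 781)) - 562128/X(-511))) = 1/(-4137987 + (-2164166 + 1348591)*((1140*671 - 1*1090) - 562128/(-327040 + (-511)² - 24*(-511)))) = 1/(-4137987 - 815575*((764940 - 1090) - 562128/(-327040 + 261121 + 12264))) = 1/(-4137987 - 815575*(763850 - 562128/(-53655))) = 1/(-4137987 - 815575*(763850 - 562128*(-1/53655))) = 1/(-4137987 - 815575*(763850 + 3824/365)) = 1/(-4137987 - 815575*278809074/365) = 1/(-4137987 - 45477942105510/73) = 1/(-45478244178561/73) = -73/45478244178561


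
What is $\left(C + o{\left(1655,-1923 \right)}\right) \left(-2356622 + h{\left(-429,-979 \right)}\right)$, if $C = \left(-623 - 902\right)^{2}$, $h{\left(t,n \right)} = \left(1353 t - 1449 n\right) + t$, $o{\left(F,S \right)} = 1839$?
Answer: $-3535224636488$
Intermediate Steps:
$h{\left(t,n \right)} = - 1449 n + 1354 t$ ($h{\left(t,n \right)} = \left(- 1449 n + 1353 t\right) + t = - 1449 n + 1354 t$)
$C = 2325625$ ($C = \left(-1525\right)^{2} = 2325625$)
$\left(C + o{\left(1655,-1923 \right)}\right) \left(-2356622 + h{\left(-429,-979 \right)}\right) = \left(2325625 + 1839\right) \left(-2356622 + \left(\left(-1449\right) \left(-979\right) + 1354 \left(-429\right)\right)\right) = 2327464 \left(-2356622 + \left(1418571 - 580866\right)\right) = 2327464 \left(-2356622 + 837705\right) = 2327464 \left(-1518917\right) = -3535224636488$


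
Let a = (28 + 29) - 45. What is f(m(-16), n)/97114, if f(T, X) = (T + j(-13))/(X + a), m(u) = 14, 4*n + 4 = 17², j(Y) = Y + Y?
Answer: -8/5389827 ≈ -1.4843e-6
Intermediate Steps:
j(Y) = 2*Y
n = 285/4 (n = -1 + (¼)*17² = -1 + (¼)*289 = -1 + 289/4 = 285/4 ≈ 71.250)
a = 12 (a = 57 - 45 = 12)
f(T, X) = (-26 + T)/(12 + X) (f(T, X) = (T + 2*(-13))/(X + 12) = (T - 26)/(12 + X) = (-26 + T)/(12 + X))
f(m(-16), n)/97114 = ((-26 + 14)/(12 + 285/4))/97114 = (-12/(333/4))*(1/97114) = ((4/333)*(-12))*(1/97114) = -16/111*1/97114 = -8/5389827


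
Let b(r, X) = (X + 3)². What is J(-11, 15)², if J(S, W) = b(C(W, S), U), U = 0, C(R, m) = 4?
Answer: 81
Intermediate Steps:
b(r, X) = (3 + X)²
J(S, W) = 9 (J(S, W) = (3 + 0)² = 3² = 9)
J(-11, 15)² = 9² = 81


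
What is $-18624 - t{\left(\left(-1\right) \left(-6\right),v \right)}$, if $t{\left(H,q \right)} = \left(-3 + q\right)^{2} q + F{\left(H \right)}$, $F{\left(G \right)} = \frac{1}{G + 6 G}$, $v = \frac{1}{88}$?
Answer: $- \frac{266528218373}{14310912} \approx -18624.0$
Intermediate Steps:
$v = \frac{1}{88} \approx 0.011364$
$F{\left(G \right)} = \frac{1}{7 G}$
$t{\left(H,q \right)} = \frac{1}{7 H} + q \left(-3 + q\right)^{2}$ ($t{\left(H,q \right)} = \left(-3 + q\right)^{2} q + \frac{1}{7 H} = q \left(-3 + q\right)^{2} + \frac{1}{7 H} = \frac{1}{7 H} + q \left(-3 + q\right)^{2}$)
$-18624 - t{\left(\left(-1\right) \left(-6\right),v \right)} = -18624 - \left(\frac{1}{7 \left(\left(-1\right) \left(-6\right)\right)} + \frac{\left(-3 + \frac{1}{88}\right)^{2}}{88}\right) = -18624 - \left(\frac{1}{7 \cdot 6} + \frac{\left(- \frac{263}{88}\right)^{2}}{88}\right) = -18624 - \left(\frac{1}{7} \cdot \frac{1}{6} + \frac{1}{88} \cdot \frac{69169}{7744}\right) = -18624 - \left(\frac{1}{42} + \frac{69169}{681472}\right) = -18624 - \frac{1793285}{14310912} = - \frac{266528218373}{14310912}$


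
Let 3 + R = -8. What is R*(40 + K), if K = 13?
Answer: -583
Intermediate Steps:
R = -11 (R = -3 - 8 = -11)
R*(40 + K) = -11*(40 + 13) = -11*53 = -583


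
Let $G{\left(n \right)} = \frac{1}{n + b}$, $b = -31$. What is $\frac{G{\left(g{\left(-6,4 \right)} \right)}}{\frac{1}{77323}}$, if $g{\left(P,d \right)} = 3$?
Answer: $- \frac{77323}{28} \approx -2761.5$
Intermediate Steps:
$G{\left(n \right)} = \frac{1}{-31 + n}$ ($G{\left(n \right)} = \frac{1}{n - 31} = \frac{1}{-31 + n}$)
$\frac{G{\left(g{\left(-6,4 \right)} \right)}}{\frac{1}{77323}} = \frac{1}{\left(-31 + 3\right) \frac{1}{77323}} = \frac{\frac{1}{\frac{1}{77323}}}{-28} = \left(- \frac{1}{28}\right) 77323 = - \frac{77323}{28}$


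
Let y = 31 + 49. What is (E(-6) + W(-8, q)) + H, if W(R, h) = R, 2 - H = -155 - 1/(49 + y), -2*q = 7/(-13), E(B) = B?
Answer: 18448/129 ≈ 143.01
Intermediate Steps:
y = 80
q = 7/26 (q = -7/(2*(-13)) = -7*(-1)/(2*13) = -½*(-7/13) = 7/26 ≈ 0.26923)
H = 20254/129 (H = 2 - (-155 - 1/(49 + 80)) = 2 - (-155 - 1/129) = 2 - 1*(-19996/129) = 2 + 19996/129 = 20254/129 ≈ 157.01)
(E(-6) + W(-8, q)) + H = (-6 - 8) + 20254/129 = -14 + 20254/129 = 18448/129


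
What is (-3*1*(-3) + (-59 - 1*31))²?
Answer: 6561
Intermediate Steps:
(-3*1*(-3) + (-59 - 1*31))² = (-3*(-3) + (-59 - 31))² = (9 - 90)² = (-81)² = 6561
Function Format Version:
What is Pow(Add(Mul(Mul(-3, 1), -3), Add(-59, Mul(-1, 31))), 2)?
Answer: 6561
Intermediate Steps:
Pow(Add(Mul(Mul(-3, 1), -3), Add(-59, Mul(-1, 31))), 2) = Pow(Add(Mul(-3, -3), Add(-59, -31)), 2) = Pow(Add(9, -90), 2) = Pow(-81, 2) = 6561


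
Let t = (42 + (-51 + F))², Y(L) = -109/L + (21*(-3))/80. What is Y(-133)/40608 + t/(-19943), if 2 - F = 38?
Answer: -124990452491/1230964922880 ≈ -0.10154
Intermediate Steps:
F = -36 (F = 2 - 1*38 = 2 - 38 = -36)
Y(L) = -63/80 - 109/L (Y(L) = -109/L - 63*1/80 = -109/L - 63/80 = -63/80 - 109/L)
t = 2025 (t = (42 + (-51 - 36))² = (42 - 87)² = (-45)² = 2025)
Y(-133)/40608 + t/(-19943) = (-63/80 - 109/(-133))/40608 + 2025/(-19943) = (-63/80 - 109*(-1/133))*(1/40608) + 2025*(-1/19943) = (-63/80 + 109/133)*(1/40608) - 2025/19943 = (341/10640)*(1/40608) - 2025/19943 = 341/432069120 - 2025/19943 = -124990452491/1230964922880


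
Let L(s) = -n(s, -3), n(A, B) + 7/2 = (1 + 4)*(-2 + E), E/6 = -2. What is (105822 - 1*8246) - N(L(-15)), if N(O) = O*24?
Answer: 95812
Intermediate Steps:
E = -12 (E = 6*(-2) = -12)
n(A, B) = -147/2 (n(A, B) = -7/2 + (1 + 4)*(-2 - 12) = -7/2 + 5*(-14) = -7/2 - 70 = -147/2)
L(s) = 147/2 (L(s) = -1*(-147/2) = 147/2)
N(O) = 24*O
(105822 - 1*8246) - N(L(-15)) = (105822 - 1*8246) - 24*147/2 = (105822 - 8246) - 1*1764 = 97576 - 1764 = 95812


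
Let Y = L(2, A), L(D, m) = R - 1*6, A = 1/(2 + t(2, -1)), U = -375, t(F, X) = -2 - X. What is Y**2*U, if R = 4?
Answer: -1500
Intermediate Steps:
A = 1 (A = 1/(2 + (-2 - 1*(-1))) = 1/(2 + (-2 + 1)) = 1/(2 - 1) = 1/1 = 1)
L(D, m) = -2 (L(D, m) = 4 - 1*6 = 4 - 6 = -2)
Y = -2
Y**2*U = (-2)**2*(-375) = 4*(-375) = -1500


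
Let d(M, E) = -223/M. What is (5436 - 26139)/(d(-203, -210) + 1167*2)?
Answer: -62727/7075 ≈ -8.8660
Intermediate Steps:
(5436 - 26139)/(d(-203, -210) + 1167*2) = (5436 - 26139)/(-223/(-203) + 1167*2) = -20703/(-223*(-1/203) + 2334) = -20703/(223/203 + 2334) = -20703/474025/203 = -20703*203/474025 = -62727/7075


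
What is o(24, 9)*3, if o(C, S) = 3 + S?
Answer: 36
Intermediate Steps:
o(24, 9)*3 = (3 + 9)*3 = 12*3 = 36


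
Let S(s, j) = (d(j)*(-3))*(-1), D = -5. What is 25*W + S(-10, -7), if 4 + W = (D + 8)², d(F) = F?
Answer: 104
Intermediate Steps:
W = 5 (W = -4 + (-5 + 8)² = -4 + 3² = -4 + 9 = 5)
S(s, j) = 3*j (S(s, j) = (j*(-3))*(-1) = -3*j*(-1) = 3*j)
25*W + S(-10, -7) = 25*5 + 3*(-7) = 125 - 21 = 104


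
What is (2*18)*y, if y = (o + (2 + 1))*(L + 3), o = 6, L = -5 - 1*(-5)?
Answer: 972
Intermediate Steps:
L = 0 (L = -5 + 5 = 0)
y = 27 (y = (6 + (2 + 1))*(0 + 3) = (6 + 3)*3 = 9*3 = 27)
(2*18)*y = (2*18)*27 = 36*27 = 972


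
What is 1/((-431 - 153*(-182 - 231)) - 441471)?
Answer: -1/378713 ≈ -2.6405e-6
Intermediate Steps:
1/((-431 - 153*(-182 - 231)) - 441471) = 1/((-431 - 153*(-413)) - 441471) = 1/((-431 + 63189) - 441471) = 1/(62758 - 441471) = 1/(-378713) = -1/378713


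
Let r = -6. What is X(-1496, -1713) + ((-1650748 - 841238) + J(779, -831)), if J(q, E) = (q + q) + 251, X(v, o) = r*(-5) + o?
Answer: -2491860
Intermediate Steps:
X(v, o) = 30 + o (X(v, o) = -6*(-5) + o = 30 + o)
J(q, E) = 251 + 2*q (J(q, E) = 2*q + 251 = 251 + 2*q)
X(-1496, -1713) + ((-1650748 - 841238) + J(779, -831)) = (30 - 1713) + ((-1650748 - 841238) + (251 + 2*779)) = -1683 + (-2491986 + (251 + 1558)) = -1683 + (-2491986 + 1809) = -1683 - 2490177 = -2491860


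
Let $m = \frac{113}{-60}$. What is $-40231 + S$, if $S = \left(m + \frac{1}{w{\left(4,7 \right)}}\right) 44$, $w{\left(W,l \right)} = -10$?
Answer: $- \frac{604774}{15} \approx -40318.0$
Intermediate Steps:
$m = - \frac{113}{60}$ ($m = 113 \left(- \frac{1}{60}\right) = - \frac{113}{60} \approx -1.8833$)
$S = - \frac{1309}{15}$ ($S = \left(- \frac{113}{60} + \frac{1}{-10}\right) 44 = \left(- \frac{113}{60} - \frac{1}{10}\right) 44 = \left(- \frac{119}{60}\right) 44 = - \frac{1309}{15} \approx -87.267$)
$-40231 + S = -40231 - \frac{1309}{15} = - \frac{604774}{15}$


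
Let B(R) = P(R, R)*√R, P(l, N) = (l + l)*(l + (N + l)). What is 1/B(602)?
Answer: √602/1309003248 ≈ 1.8744e-8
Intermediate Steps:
P(l, N) = 2*l*(N + 2*l) (P(l, N) = (2*l)*(N + 2*l) = 2*l*(N + 2*l))
B(R) = 6*R^(5/2) (B(R) = (2*R*(R + 2*R))*√R = (2*R*(3*R))*√R = (6*R²)*√R = 6*R^(5/2))
1/B(602) = 1/(6*602^(5/2)) = 1/(6*(362404*√602)) = 1/(2174424*√602) = √602/1309003248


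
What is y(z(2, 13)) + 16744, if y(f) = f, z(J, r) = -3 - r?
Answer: 16728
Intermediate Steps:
y(z(2, 13)) + 16744 = (-3 - 1*13) + 16744 = (-3 - 13) + 16744 = -16 + 16744 = 16728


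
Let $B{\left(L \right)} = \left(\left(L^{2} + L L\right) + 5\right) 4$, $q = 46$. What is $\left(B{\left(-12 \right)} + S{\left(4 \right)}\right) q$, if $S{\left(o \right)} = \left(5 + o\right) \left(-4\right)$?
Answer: $52256$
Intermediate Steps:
$S{\left(o \right)} = -20 - 4 o$
$B{\left(L \right)} = 20 + 8 L^{2}$ ($B{\left(L \right)} = \left(\left(L^{2} + L^{2}\right) + 5\right) 4 = \left(2 L^{2} + 5\right) 4 = \left(5 + 2 L^{2}\right) 4 = 20 + 8 L^{2}$)
$\left(B{\left(-12 \right)} + S{\left(4 \right)}\right) q = \left(\left(20 + 8 \left(-12\right)^{2}\right) - 36\right) 46 = \left(\left(20 + 8 \cdot 144\right) - 36\right) 46 = \left(\left(20 + 1152\right) - 36\right) 46 = \left(1172 - 36\right) 46 = 1136 \cdot 46 = 52256$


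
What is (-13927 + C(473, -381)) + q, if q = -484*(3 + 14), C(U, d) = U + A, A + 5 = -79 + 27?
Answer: -21739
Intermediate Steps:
A = -57 (A = -5 + (-79 + 27) = -5 - 52 = -57)
C(U, d) = -57 + U (C(U, d) = U - 57 = -57 + U)
q = -8228 (q = -484*17 = -22*374 = -8228)
(-13927 + C(473, -381)) + q = (-13927 + (-57 + 473)) - 8228 = (-13927 + 416) - 8228 = -13511 - 8228 = -21739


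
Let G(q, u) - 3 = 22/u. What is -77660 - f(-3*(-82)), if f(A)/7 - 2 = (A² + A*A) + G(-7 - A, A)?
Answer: -113765114/123 ≈ -9.2492e+5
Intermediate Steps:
G(q, u) = 3 + 22/u
f(A) = 35 + 14*A² + 154/A (f(A) = 14 + 7*((A² + A*A) + (3 + 22/A)) = 14 + 7*((A² + A²) + (3 + 22/A)) = 14 + 7*(2*A² + (3 + 22/A)) = 14 + 7*(3 + 2*A² + 22/A) = 14 + (21 + 14*A² + 154/A) = 35 + 14*A² + 154/A)
-77660 - f(-3*(-82)) = -77660 - (35 + 14*(-3*(-82))² + 154/((-3*(-82)))) = -77660 - (35 + 14*246² + 154/246) = -77660 - (35 + 14*60516 + 154*(1/246)) = -77660 - (35 + 847224 + 77/123) = -77660 - 1*104212934/123 = -77660 - 104212934/123 = -113765114/123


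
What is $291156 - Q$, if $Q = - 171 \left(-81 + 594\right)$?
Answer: $378879$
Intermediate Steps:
$Q = -87723$ ($Q = \left(-171\right) 513 = -87723$)
$291156 - Q = 291156 - -87723 = 291156 + 87723 = 378879$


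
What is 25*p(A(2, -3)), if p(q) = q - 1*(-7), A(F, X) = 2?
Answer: 225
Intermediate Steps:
p(q) = 7 + q (p(q) = q + 7 = 7 + q)
25*p(A(2, -3)) = 25*(7 + 2) = 25*9 = 225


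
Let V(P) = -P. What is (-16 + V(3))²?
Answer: 361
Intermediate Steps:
(-16 + V(3))² = (-16 - 1*3)² = (-16 - 3)² = (-19)² = 361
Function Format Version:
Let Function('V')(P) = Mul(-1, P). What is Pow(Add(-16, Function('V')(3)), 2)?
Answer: 361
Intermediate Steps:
Pow(Add(-16, Function('V')(3)), 2) = Pow(Add(-16, Mul(-1, 3)), 2) = Pow(Add(-16, -3), 2) = Pow(-19, 2) = 361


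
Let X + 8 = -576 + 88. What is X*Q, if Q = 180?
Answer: -89280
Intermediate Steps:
X = -496 (X = -8 + (-576 + 88) = -8 - 488 = -496)
X*Q = -496*180 = -89280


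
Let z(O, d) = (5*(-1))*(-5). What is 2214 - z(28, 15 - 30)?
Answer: 2189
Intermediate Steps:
z(O, d) = 25 (z(O, d) = -5*(-5) = 25)
2214 - z(28, 15 - 30) = 2214 - 1*25 = 2214 - 25 = 2189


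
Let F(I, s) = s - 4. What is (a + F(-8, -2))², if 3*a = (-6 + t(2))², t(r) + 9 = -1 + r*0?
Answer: 56644/9 ≈ 6293.8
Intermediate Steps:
F(I, s) = -4 + s
t(r) = -10 (t(r) = -9 + (-1 + r*0) = -9 + (-1 + 0) = -9 - 1 = -10)
a = 256/3 (a = (-6 - 10)²/3 = (⅓)*(-16)² = (⅓)*256 = 256/3 ≈ 85.333)
(a + F(-8, -2))² = (256/3 + (-4 - 2))² = (256/3 - 6)² = (238/3)² = 56644/9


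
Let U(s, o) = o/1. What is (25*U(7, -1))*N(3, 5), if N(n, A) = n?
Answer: -75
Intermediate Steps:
U(s, o) = o (U(s, o) = o*1 = o)
(25*U(7, -1))*N(3, 5) = (25*(-1))*3 = -25*3 = -75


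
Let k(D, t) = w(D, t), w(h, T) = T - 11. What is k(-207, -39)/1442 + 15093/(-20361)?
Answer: -3797026/4893427 ≈ -0.77594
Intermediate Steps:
w(h, T) = -11 + T
k(D, t) = -11 + t
k(-207, -39)/1442 + 15093/(-20361) = (-11 - 39)/1442 + 15093/(-20361) = -50*1/1442 + 15093*(-1/20361) = -25/721 - 5031/6787 = -3797026/4893427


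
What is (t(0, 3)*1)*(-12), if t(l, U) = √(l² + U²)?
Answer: -36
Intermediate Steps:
t(l, U) = √(U² + l²)
(t(0, 3)*1)*(-12) = (√(3² + 0²)*1)*(-12) = (√(9 + 0)*1)*(-12) = (√9*1)*(-12) = (3*1)*(-12) = 3*(-12) = -36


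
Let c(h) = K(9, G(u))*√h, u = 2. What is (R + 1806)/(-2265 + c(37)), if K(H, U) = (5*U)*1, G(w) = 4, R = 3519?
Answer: -482445/204617 - 4260*√37/204617 ≈ -2.4844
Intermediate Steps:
K(H, U) = 5*U
c(h) = 20*√h (c(h) = (5*4)*√h = 20*√h)
(R + 1806)/(-2265 + c(37)) = (3519 + 1806)/(-2265 + 20*√37) = 5325/(-2265 + 20*√37)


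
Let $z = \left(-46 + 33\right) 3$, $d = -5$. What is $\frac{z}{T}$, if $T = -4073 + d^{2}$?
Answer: $\frac{39}{4048} \approx 0.0096344$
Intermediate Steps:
$T = -4048$ ($T = -4073 + \left(-5\right)^{2} = -4073 + 25 = -4048$)
$z = -39$ ($z = \left(-13\right) 3 = -39$)
$\frac{z}{T} = - \frac{39}{-4048} = \left(-39\right) \left(- \frac{1}{4048}\right) = \frac{39}{4048}$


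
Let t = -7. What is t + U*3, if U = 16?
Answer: 41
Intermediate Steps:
t + U*3 = -7 + 16*3 = -7 + 48 = 41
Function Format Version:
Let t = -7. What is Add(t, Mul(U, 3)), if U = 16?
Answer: 41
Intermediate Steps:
Add(t, Mul(U, 3)) = Add(-7, Mul(16, 3)) = Add(-7, 48) = 41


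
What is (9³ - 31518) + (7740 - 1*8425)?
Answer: -31474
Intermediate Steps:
(9³ - 31518) + (7740 - 1*8425) = (729 - 31518) + (7740 - 8425) = -30789 - 685 = -31474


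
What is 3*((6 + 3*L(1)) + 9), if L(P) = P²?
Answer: 54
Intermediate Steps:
3*((6 + 3*L(1)) + 9) = 3*((6 + 3*1²) + 9) = 3*((6 + 3*1) + 9) = 3*((6 + 3) + 9) = 3*(9 + 9) = 3*18 = 54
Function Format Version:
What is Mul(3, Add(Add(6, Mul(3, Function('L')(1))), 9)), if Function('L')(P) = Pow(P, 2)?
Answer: 54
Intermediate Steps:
Mul(3, Add(Add(6, Mul(3, Function('L')(1))), 9)) = Mul(3, Add(Add(6, Mul(3, Pow(1, 2))), 9)) = Mul(3, Add(Add(6, Mul(3, 1)), 9)) = Mul(3, Add(Add(6, 3), 9)) = Mul(3, Add(9, 9)) = Mul(3, 18) = 54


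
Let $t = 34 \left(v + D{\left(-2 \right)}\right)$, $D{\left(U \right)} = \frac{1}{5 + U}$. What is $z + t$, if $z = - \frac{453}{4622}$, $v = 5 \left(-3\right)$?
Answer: $- \frac{6915871}{13866} \approx -498.76$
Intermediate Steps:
$v = -15$
$t = - \frac{1496}{3}$ ($t = 34 \left(-15 + \frac{1}{5 - 2}\right) = 34 \left(-15 + \frac{1}{3}\right) = 34 \left(- \frac{44}{3}\right) = - \frac{1496}{3} \approx -498.67$)
$z = - \frac{453}{4622}$ ($z = \left(-453\right) \frac{1}{4622} = - \frac{453}{4622} \approx -0.098009$)
$z + t = - \frac{453}{4622} - \frac{1496}{3} = - \frac{6915871}{13866}$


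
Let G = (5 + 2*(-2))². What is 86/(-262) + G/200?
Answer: -8469/26200 ≈ -0.32324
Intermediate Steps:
G = 1 (G = (5 - 4)² = 1² = 1)
86/(-262) + G/200 = 86/(-262) + 1/200 = 86*(-1/262) + 1*(1/200) = -43/131 + 1/200 = -8469/26200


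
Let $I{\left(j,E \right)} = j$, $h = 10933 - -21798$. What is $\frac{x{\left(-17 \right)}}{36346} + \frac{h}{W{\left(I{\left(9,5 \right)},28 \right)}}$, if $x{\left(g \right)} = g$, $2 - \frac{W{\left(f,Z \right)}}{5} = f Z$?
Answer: $- \frac{17495032}{668125} \approx -26.185$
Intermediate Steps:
$h = 32731$ ($h = 10933 + 21798 = 32731$)
$W{\left(f,Z \right)} = 10 - 5 Z f$ ($W{\left(f,Z \right)} = 10 - 5 f Z = 10 - 5 Z f$)
$\frac{x{\left(-17 \right)}}{36346} + \frac{h}{W{\left(I{\left(9,5 \right)},28 \right)}} = - \frac{17}{36346} + \frac{32731}{10 - 140 \cdot 9} = \left(-17\right) \frac{1}{36346} + \frac{32731}{10 - 1260} = - \frac{1}{2138} + \frac{32731}{-1250} = - \frac{1}{2138} + 32731 \left(- \frac{1}{1250}\right) = - \frac{1}{2138} - \frac{32731}{1250} = - \frac{17495032}{668125}$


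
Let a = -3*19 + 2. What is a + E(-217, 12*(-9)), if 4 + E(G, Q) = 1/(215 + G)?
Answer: -119/2 ≈ -59.500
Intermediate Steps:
a = -55 (a = -57 + 2 = -55)
E(G, Q) = -4 + 1/(215 + G)
a + E(-217, 12*(-9)) = -55 + (-859 - 4*(-217))/(215 - 217) = -55 + (-859 + 868)/(-2) = -55 - ½*9 = -55 - 9/2 = -119/2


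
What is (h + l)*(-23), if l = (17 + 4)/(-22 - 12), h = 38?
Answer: -29233/34 ≈ -859.79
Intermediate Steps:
l = -21/34 (l = 21/(-34) = 21*(-1/34) = -21/34 ≈ -0.61765)
(h + l)*(-23) = (38 - 21/34)*(-23) = (1271/34)*(-23) = -29233/34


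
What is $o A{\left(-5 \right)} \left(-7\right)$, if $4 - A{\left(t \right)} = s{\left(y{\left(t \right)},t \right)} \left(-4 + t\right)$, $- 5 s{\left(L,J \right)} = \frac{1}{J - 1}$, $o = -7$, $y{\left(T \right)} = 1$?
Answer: $\frac{2107}{10} \approx 210.7$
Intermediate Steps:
$s{\left(L,J \right)} = - \frac{1}{5 \left(-1 + J\right)}$ ($s{\left(L,J \right)} = - \frac{1}{5 \left(J - 1\right)} = - \frac{1}{5 \left(-1 + J\right)}$)
$A{\left(t \right)} = 4 + \frac{-4 + t}{-5 + 5 t}$ ($A{\left(t \right)} = 4 - - \frac{1}{-5 + 5 t} \left(-4 + t\right) = 4 - - \frac{-4 + t}{-5 + 5 t} = 4 + \frac{-4 + t}{-5 + 5 t}$)
$o A{\left(-5 \right)} \left(-7\right) = - 7 \frac{3 \left(-8 + 7 \left(-5\right)\right)}{5 \left(-1 - 5\right)} \left(-7\right) = - 7 \frac{3 \left(-8 - 35\right)}{5 \left(-6\right)} \left(-7\right) = - 7 \cdot \frac{3}{5} \left(- \frac{1}{6}\right) \left(-43\right) \left(-7\right) = \left(-7\right) \frac{43}{10} \left(-7\right) = \left(- \frac{301}{10}\right) \left(-7\right) = \frac{2107}{10}$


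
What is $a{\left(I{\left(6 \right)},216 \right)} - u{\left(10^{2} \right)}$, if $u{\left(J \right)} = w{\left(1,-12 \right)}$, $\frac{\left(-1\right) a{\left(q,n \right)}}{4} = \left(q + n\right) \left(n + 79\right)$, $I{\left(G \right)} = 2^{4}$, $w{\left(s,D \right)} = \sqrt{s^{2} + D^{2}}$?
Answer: $-273760 - \sqrt{145} \approx -2.7377 \cdot 10^{5}$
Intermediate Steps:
$w{\left(s,D \right)} = \sqrt{D^{2} + s^{2}}$
$I{\left(G \right)} = 16$
$a{\left(q,n \right)} = - 4 \left(79 + n\right) \left(n + q\right)$ ($a{\left(q,n \right)} = - 4 \left(q + n\right) \left(n + 79\right) = - 4 \left(n + q\right) \left(79 + n\right) = - 4 \left(79 + n\right) \left(n + q\right)$)
$u{\left(J \right)} = \sqrt{145}$ ($u{\left(J \right)} = \sqrt{\left(-12\right)^{2} + 1^{2}} = \sqrt{144 + 1} = \sqrt{145}$)
$a{\left(I{\left(6 \right)},216 \right)} - u{\left(10^{2} \right)} = \left(\left(-316\right) 216 - 5056 - 4 \cdot 216^{2} - 864 \cdot 16\right) - \sqrt{145} = \left(-68256 - 5056 - 186624 - 13824\right) - \sqrt{145} = -273760 - \sqrt{145}$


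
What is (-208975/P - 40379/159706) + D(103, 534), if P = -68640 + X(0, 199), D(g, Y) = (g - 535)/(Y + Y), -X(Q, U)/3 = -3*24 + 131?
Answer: 2327368613051/978153414378 ≈ 2.3793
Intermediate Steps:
X(Q, U) = -177 (X(Q, U) = -3*(-3*24 + 131) = -3*(-72 + 131) = -3*59 = -177)
D(g, Y) = (-535 + g)/(2*Y) (D(g, Y) = (-535 + g)/((2*Y)) = (-535 + g)*(1/(2*Y)) = (-535 + g)/(2*Y))
P = -68817 (P = -68640 - 177 = -68817)
(-208975/P - 40379/159706) + D(103, 534) = (-208975/(-68817) - 40379/159706) + (1/2)*(-535 + 103)/534 = (-208975*(-1/68817) - 40379*1/159706) + (1/2)*(1/534)*(-432) = (208975/68817 - 40379/159706) - 36/89 = 30595799707/10990487802 - 36/89 = 2327368613051/978153414378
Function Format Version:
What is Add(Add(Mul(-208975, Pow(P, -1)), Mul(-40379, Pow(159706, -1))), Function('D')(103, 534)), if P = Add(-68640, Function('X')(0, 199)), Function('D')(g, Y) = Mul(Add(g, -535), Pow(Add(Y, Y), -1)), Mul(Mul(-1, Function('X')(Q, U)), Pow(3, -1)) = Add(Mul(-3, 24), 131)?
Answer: Rational(2327368613051, 978153414378) ≈ 2.3793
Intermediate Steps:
Function('X')(Q, U) = -177 (Function('X')(Q, U) = Mul(-3, Add(Mul(-3, 24), 131)) = Mul(-3, Add(-72, 131)) = Mul(-3, 59) = -177)
Function('D')(g, Y) = Mul(Rational(1, 2), Pow(Y, -1), Add(-535, g)) (Function('D')(g, Y) = Mul(Add(-535, g), Pow(Mul(2, Y), -1)) = Mul(Add(-535, g), Mul(Rational(1, 2), Pow(Y, -1))) = Mul(Rational(1, 2), Pow(Y, -1), Add(-535, g)))
P = -68817 (P = Add(-68640, -177) = -68817)
Add(Add(Mul(-208975, Pow(P, -1)), Mul(-40379, Pow(159706, -1))), Function('D')(103, 534)) = Add(Add(Mul(-208975, Pow(-68817, -1)), Mul(-40379, Pow(159706, -1))), Mul(Rational(1, 2), Pow(534, -1), Add(-535, 103))) = Add(Add(Mul(-208975, Rational(-1, 68817)), Mul(-40379, Rational(1, 159706))), Mul(Rational(1, 2), Rational(1, 534), -432)) = Add(Add(Rational(208975, 68817), Rational(-40379, 159706)), Rational(-36, 89)) = Add(Rational(30595799707, 10990487802), Rational(-36, 89)) = Rational(2327368613051, 978153414378)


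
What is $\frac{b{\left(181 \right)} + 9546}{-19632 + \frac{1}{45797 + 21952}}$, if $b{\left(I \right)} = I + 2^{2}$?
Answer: $- \frac{659265519}{1330048367} \approx -0.49567$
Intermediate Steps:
$b{\left(I \right)} = 4 + I$ ($b{\left(I \right)} = I + 4 = 4 + I$)
$\frac{b{\left(181 \right)} + 9546}{-19632 + \frac{1}{45797 + 21952}} = \frac{\left(4 + 181\right) + 9546}{-19632 + \frac{1}{45797 + 21952}} = \frac{185 + 9546}{-19632 + \frac{1}{67749}} = \frac{9731}{-19632 + \frac{1}{67749}} = \frac{9731}{- \frac{1330048367}{67749}} = 9731 \left(- \frac{67749}{1330048367}\right) = - \frac{659265519}{1330048367}$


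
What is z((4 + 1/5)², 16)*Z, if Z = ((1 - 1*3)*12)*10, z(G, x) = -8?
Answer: 1920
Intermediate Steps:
Z = -240 (Z = ((1 - 3)*12)*10 = -2*12*10 = -24*10 = -240)
z((4 + 1/5)², 16)*Z = -8*(-240) = 1920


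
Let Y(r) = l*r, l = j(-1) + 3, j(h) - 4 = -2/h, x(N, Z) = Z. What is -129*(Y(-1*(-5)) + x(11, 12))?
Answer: -7353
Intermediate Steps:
j(h) = 4 - 2/h
l = 9 (l = (4 - 2/(-1)) + 3 = (4 - 2*(-1)) + 3 = (4 + 2) + 3 = 6 + 3 = 9)
Y(r) = 9*r
-129*(Y(-1*(-5)) + x(11, 12)) = -129*(9*(-1*(-5)) + 12) = -129*(9*5 + 12) = -129*(45 + 12) = -129*57 = -7353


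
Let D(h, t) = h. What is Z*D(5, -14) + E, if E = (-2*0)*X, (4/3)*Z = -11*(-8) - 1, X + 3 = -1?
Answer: 1305/4 ≈ 326.25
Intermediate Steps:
X = -4 (X = -3 - 1 = -4)
Z = 261/4 (Z = 3*(-11*(-8) - 1)/4 = 3*(88 - 1)/4 = (¾)*87 = 261/4 ≈ 65.250)
E = 0 (E = -2*0*(-4) = 0*(-4) = 0)
Z*D(5, -14) + E = (261/4)*5 + 0 = 1305/4 + 0 = 1305/4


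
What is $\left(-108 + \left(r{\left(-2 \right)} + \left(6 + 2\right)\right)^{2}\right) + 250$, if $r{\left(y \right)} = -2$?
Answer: $178$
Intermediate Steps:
$\left(-108 + \left(r{\left(-2 \right)} + \left(6 + 2\right)\right)^{2}\right) + 250 = \left(-108 + \left(-2 + \left(6 + 2\right)\right)^{2}\right) + 250 = \left(-108 + \left(-2 + 8\right)^{2}\right) + 250 = \left(-108 + 6^{2}\right) + 250 = \left(-108 + 36\right) + 250 = -72 + 250 = 178$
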